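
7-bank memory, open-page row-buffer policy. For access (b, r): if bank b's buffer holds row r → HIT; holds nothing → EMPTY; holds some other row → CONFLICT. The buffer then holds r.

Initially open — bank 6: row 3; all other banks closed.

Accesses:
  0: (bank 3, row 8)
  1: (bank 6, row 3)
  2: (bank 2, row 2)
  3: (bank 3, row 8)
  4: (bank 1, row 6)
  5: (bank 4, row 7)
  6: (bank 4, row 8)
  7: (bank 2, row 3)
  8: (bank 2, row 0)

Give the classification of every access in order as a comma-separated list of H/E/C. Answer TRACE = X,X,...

step 0: bank3 None->8 [EMPTY]
step 1: bank6 3->3 [HIT]
step 2: bank2 None->2 [EMPTY]
step 3: bank3 8->8 [HIT]
step 4: bank1 None->6 [EMPTY]
step 5: bank4 None->7 [EMPTY]
step 6: bank4 7->8 [CONFLICT]
step 7: bank2 2->3 [CONFLICT]
step 8: bank2 3->0 [CONFLICT]

TRACE = E,H,E,H,E,E,C,C,C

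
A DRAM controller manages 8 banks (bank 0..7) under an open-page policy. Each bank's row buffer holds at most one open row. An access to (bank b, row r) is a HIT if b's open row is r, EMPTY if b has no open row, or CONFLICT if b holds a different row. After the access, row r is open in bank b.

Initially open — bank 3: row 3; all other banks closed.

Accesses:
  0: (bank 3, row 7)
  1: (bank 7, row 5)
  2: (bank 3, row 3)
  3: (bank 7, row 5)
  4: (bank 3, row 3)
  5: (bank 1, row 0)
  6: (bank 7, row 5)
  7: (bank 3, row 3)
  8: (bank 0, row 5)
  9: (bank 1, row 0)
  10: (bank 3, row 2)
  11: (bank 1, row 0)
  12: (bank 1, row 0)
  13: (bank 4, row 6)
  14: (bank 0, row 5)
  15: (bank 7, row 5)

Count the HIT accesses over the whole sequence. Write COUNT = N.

COUNT = 9

#0 (3,7) C  (was 3)
#1 (7,5) E
#2 (3,3) C  (was 7)
#3 (7,5) H  (was 5)
#4 (3,3) H  (was 3)
#5 (1,0) E
#6 (7,5) H  (was 5)
#7 (3,3) H  (was 3)
#8 (0,5) E
#9 (1,0) H  (was 0)
#10 (3,2) C  (was 3)
#11 (1,0) H  (was 0)
#12 (1,0) H  (was 0)
#13 (4,6) E
#14 (0,5) H  (was 5)
#15 (7,5) H  (was 5)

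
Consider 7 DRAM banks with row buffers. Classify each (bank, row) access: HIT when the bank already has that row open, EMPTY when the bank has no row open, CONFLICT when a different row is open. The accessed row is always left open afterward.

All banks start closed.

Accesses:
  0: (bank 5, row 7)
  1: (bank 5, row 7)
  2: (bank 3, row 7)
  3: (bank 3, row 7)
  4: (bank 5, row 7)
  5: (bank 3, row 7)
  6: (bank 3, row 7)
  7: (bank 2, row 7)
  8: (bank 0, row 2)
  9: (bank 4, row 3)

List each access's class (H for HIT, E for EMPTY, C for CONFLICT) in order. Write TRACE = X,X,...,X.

step 0: bank5 None->7 [EMPTY]
step 1: bank5 7->7 [HIT]
step 2: bank3 None->7 [EMPTY]
step 3: bank3 7->7 [HIT]
step 4: bank5 7->7 [HIT]
step 5: bank3 7->7 [HIT]
step 6: bank3 7->7 [HIT]
step 7: bank2 None->7 [EMPTY]
step 8: bank0 None->2 [EMPTY]
step 9: bank4 None->3 [EMPTY]

TRACE = E,H,E,H,H,H,H,E,E,E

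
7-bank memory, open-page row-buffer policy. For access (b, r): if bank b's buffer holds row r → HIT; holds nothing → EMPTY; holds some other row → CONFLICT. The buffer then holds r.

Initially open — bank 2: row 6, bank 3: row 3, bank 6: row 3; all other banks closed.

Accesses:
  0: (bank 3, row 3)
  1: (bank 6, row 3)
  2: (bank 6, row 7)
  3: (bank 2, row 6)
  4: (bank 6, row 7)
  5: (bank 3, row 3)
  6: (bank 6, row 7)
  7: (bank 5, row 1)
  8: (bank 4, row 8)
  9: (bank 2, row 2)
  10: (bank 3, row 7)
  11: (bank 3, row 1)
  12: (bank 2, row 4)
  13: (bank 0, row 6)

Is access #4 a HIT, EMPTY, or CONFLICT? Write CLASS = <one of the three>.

#0 (3,3) H  (was 3)
#1 (6,3) H  (was 3)
#2 (6,7) C  (was 3)
#3 (2,6) H  (was 6)
#4 (6,7) H  (was 7)
#5 (3,3) H  (was 3)
#6 (6,7) H  (was 7)
#7 (5,1) E
#8 (4,8) E
#9 (2,2) C  (was 6)
#10 (3,7) C  (was 3)
#11 (3,1) C  (was 7)
#12 (2,4) C  (was 2)
#13 (0,6) E

CLASS = HIT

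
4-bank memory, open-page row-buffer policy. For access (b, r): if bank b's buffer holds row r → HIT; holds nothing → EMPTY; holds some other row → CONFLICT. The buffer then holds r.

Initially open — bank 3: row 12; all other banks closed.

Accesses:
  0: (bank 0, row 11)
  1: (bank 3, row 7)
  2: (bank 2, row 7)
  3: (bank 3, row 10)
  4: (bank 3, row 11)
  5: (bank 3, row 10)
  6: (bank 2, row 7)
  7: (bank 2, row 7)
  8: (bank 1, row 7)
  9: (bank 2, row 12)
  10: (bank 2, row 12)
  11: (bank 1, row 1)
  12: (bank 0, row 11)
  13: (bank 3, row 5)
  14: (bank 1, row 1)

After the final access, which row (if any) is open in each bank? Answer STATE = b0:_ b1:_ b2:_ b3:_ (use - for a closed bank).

STATE = b0:11 b1:1 b2:12 b3:5

#0 (0,11) E
#1 (3,7) C  (was 12)
#2 (2,7) E
#3 (3,10) C  (was 7)
#4 (3,11) C  (was 10)
#5 (3,10) C  (was 11)
#6 (2,7) H  (was 7)
#7 (2,7) H  (was 7)
#8 (1,7) E
#9 (2,12) C  (was 7)
#10 (2,12) H  (was 12)
#11 (1,1) C  (was 7)
#12 (0,11) H  (was 11)
#13 (3,5) C  (was 10)
#14 (1,1) H  (was 1)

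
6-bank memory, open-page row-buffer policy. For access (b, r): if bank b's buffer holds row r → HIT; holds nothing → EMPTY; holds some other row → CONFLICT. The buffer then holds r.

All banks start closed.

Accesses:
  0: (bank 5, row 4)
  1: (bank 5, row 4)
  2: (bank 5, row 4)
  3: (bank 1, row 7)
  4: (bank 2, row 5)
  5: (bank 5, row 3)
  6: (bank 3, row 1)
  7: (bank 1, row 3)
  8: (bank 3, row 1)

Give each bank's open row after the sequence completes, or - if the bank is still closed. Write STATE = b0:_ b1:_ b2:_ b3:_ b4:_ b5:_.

STATE = b0:- b1:3 b2:5 b3:1 b4:- b5:3

0: bank 5 row 4 — prev None → EMPTY
1: bank 5 row 4 — prev 4 → HIT
2: bank 5 row 4 — prev 4 → HIT
3: bank 1 row 7 — prev None → EMPTY
4: bank 2 row 5 — prev None → EMPTY
5: bank 5 row 3 — prev 4 → CONFLICT
6: bank 3 row 1 — prev None → EMPTY
7: bank 1 row 3 — prev 7 → CONFLICT
8: bank 3 row 1 — prev 1 → HIT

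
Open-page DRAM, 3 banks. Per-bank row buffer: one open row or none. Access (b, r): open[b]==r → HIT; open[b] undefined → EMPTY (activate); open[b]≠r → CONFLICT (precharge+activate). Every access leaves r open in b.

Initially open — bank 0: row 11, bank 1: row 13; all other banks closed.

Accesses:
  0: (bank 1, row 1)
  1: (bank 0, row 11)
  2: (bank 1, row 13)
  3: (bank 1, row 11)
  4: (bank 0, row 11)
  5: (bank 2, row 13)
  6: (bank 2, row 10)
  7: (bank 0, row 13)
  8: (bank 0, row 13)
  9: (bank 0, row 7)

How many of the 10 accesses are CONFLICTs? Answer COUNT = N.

step 0: bank1 13->1 [CONFLICT]
step 1: bank0 11->11 [HIT]
step 2: bank1 1->13 [CONFLICT]
step 3: bank1 13->11 [CONFLICT]
step 4: bank0 11->11 [HIT]
step 5: bank2 None->13 [EMPTY]
step 6: bank2 13->10 [CONFLICT]
step 7: bank0 11->13 [CONFLICT]
step 8: bank0 13->13 [HIT]
step 9: bank0 13->7 [CONFLICT]

COUNT = 6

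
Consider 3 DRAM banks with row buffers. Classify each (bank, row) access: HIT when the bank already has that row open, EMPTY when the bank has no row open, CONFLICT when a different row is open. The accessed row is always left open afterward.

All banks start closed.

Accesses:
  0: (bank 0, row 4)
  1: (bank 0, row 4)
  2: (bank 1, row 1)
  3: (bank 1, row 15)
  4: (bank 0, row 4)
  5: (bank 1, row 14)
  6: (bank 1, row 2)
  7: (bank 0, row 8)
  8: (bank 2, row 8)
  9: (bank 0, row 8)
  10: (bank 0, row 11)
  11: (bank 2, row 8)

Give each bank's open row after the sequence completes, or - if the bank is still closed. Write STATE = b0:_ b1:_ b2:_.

0: bank 0 row 4 — prev None → EMPTY
1: bank 0 row 4 — prev 4 → HIT
2: bank 1 row 1 — prev None → EMPTY
3: bank 1 row 15 — prev 1 → CONFLICT
4: bank 0 row 4 — prev 4 → HIT
5: bank 1 row 14 — prev 15 → CONFLICT
6: bank 1 row 2 — prev 14 → CONFLICT
7: bank 0 row 8 — prev 4 → CONFLICT
8: bank 2 row 8 — prev None → EMPTY
9: bank 0 row 8 — prev 8 → HIT
10: bank 0 row 11 — prev 8 → CONFLICT
11: bank 2 row 8 — prev 8 → HIT

STATE = b0:11 b1:2 b2:8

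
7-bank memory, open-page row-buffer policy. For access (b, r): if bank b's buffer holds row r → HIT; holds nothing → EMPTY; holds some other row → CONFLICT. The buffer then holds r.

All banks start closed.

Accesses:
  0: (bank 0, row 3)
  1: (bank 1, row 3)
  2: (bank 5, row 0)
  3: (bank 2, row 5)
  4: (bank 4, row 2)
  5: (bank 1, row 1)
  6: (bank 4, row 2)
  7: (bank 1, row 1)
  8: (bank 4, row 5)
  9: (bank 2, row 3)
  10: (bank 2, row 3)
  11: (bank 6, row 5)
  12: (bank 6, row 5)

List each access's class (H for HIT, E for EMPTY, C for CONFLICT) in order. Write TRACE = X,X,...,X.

#0 (0,3) E
#1 (1,3) E
#2 (5,0) E
#3 (2,5) E
#4 (4,2) E
#5 (1,1) C  (was 3)
#6 (4,2) H  (was 2)
#7 (1,1) H  (was 1)
#8 (4,5) C  (was 2)
#9 (2,3) C  (was 5)
#10 (2,3) H  (was 3)
#11 (6,5) E
#12 (6,5) H  (was 5)

TRACE = E,E,E,E,E,C,H,H,C,C,H,E,H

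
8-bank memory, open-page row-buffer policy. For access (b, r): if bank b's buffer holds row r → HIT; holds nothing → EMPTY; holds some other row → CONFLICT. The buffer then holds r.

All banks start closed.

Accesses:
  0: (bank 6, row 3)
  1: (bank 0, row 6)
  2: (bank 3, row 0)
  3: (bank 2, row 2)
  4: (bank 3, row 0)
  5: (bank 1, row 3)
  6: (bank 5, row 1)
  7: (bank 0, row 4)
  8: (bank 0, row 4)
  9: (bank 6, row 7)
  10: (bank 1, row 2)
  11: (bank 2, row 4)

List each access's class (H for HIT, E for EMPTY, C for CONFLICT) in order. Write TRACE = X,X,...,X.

TRACE = E,E,E,E,H,E,E,C,H,C,C,C

step 0: bank6 None->3 [EMPTY]
step 1: bank0 None->6 [EMPTY]
step 2: bank3 None->0 [EMPTY]
step 3: bank2 None->2 [EMPTY]
step 4: bank3 0->0 [HIT]
step 5: bank1 None->3 [EMPTY]
step 6: bank5 None->1 [EMPTY]
step 7: bank0 6->4 [CONFLICT]
step 8: bank0 4->4 [HIT]
step 9: bank6 3->7 [CONFLICT]
step 10: bank1 3->2 [CONFLICT]
step 11: bank2 2->4 [CONFLICT]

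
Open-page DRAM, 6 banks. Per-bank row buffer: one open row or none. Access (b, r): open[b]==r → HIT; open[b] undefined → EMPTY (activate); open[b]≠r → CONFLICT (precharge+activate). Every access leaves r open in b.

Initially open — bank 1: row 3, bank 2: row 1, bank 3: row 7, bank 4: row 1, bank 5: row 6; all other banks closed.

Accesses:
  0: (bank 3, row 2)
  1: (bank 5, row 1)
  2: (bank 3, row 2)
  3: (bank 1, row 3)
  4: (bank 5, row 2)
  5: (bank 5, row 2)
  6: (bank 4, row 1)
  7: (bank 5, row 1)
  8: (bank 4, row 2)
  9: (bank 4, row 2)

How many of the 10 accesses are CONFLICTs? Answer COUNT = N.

COUNT = 5

  [0] b3 r2: had r7 ⇒ C
  [1] b5 r1: had r6 ⇒ C
  [2] b3 r2: had r2 ⇒ H
  [3] b1 r3: had r3 ⇒ H
  [4] b5 r2: had r1 ⇒ C
  [5] b5 r2: had r2 ⇒ H
  [6] b4 r1: had r1 ⇒ H
  [7] b5 r1: had r2 ⇒ C
  [8] b4 r2: had r1 ⇒ C
  [9] b4 r2: had r2 ⇒ H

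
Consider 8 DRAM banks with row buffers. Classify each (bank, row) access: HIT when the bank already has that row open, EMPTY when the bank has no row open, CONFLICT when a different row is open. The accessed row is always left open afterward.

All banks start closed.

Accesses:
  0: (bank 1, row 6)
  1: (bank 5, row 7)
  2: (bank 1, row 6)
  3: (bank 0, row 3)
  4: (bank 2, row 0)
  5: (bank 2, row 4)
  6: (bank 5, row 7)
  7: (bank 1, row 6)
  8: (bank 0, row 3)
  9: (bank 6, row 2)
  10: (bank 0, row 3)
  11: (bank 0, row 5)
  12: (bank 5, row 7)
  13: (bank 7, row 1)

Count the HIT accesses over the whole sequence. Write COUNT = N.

COUNT = 6

step 0: bank1 None->6 [EMPTY]
step 1: bank5 None->7 [EMPTY]
step 2: bank1 6->6 [HIT]
step 3: bank0 None->3 [EMPTY]
step 4: bank2 None->0 [EMPTY]
step 5: bank2 0->4 [CONFLICT]
step 6: bank5 7->7 [HIT]
step 7: bank1 6->6 [HIT]
step 8: bank0 3->3 [HIT]
step 9: bank6 None->2 [EMPTY]
step 10: bank0 3->3 [HIT]
step 11: bank0 3->5 [CONFLICT]
step 12: bank5 7->7 [HIT]
step 13: bank7 None->1 [EMPTY]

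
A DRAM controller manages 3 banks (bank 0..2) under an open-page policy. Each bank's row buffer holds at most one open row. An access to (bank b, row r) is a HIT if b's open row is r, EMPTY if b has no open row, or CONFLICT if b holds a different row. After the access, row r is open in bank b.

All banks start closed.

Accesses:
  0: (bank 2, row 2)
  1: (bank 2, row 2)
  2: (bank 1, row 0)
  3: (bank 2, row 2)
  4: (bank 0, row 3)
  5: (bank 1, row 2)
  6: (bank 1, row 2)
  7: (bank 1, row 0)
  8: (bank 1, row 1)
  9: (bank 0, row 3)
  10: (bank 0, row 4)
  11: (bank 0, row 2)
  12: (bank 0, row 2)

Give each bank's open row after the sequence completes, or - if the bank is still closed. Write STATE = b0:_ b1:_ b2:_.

#0 (2,2) E
#1 (2,2) H  (was 2)
#2 (1,0) E
#3 (2,2) H  (was 2)
#4 (0,3) E
#5 (1,2) C  (was 0)
#6 (1,2) H  (was 2)
#7 (1,0) C  (was 2)
#8 (1,1) C  (was 0)
#9 (0,3) H  (was 3)
#10 (0,4) C  (was 3)
#11 (0,2) C  (was 4)
#12 (0,2) H  (was 2)

STATE = b0:2 b1:1 b2:2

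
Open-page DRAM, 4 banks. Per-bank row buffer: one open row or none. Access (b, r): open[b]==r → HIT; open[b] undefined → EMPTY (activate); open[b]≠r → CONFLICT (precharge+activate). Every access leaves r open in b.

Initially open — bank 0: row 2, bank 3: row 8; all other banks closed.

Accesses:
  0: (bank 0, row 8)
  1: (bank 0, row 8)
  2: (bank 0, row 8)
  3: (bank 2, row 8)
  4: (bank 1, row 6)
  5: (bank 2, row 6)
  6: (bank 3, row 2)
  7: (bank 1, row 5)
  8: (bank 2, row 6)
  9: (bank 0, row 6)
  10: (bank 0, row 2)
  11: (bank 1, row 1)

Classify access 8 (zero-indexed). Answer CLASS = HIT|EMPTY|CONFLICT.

#0 (0,8) C  (was 2)
#1 (0,8) H  (was 8)
#2 (0,8) H  (was 8)
#3 (2,8) E
#4 (1,6) E
#5 (2,6) C  (was 8)
#6 (3,2) C  (was 8)
#7 (1,5) C  (was 6)
#8 (2,6) H  (was 6)
#9 (0,6) C  (was 8)
#10 (0,2) C  (was 6)
#11 (1,1) C  (was 5)

CLASS = HIT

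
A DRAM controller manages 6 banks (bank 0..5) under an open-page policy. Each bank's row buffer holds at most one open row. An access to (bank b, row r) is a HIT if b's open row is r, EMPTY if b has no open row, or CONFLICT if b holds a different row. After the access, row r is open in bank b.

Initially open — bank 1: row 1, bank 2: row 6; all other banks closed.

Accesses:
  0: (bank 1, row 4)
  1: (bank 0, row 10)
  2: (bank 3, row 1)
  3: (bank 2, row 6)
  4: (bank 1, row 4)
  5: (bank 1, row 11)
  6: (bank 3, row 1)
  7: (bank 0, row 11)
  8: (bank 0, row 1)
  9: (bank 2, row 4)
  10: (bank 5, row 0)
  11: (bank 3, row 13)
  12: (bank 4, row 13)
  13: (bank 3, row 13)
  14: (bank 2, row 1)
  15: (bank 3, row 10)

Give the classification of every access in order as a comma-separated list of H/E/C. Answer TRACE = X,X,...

TRACE = C,E,E,H,H,C,H,C,C,C,E,C,E,H,C,C

step 0: bank1 1->4 [CONFLICT]
step 1: bank0 None->10 [EMPTY]
step 2: bank3 None->1 [EMPTY]
step 3: bank2 6->6 [HIT]
step 4: bank1 4->4 [HIT]
step 5: bank1 4->11 [CONFLICT]
step 6: bank3 1->1 [HIT]
step 7: bank0 10->11 [CONFLICT]
step 8: bank0 11->1 [CONFLICT]
step 9: bank2 6->4 [CONFLICT]
step 10: bank5 None->0 [EMPTY]
step 11: bank3 1->13 [CONFLICT]
step 12: bank4 None->13 [EMPTY]
step 13: bank3 13->13 [HIT]
step 14: bank2 4->1 [CONFLICT]
step 15: bank3 13->10 [CONFLICT]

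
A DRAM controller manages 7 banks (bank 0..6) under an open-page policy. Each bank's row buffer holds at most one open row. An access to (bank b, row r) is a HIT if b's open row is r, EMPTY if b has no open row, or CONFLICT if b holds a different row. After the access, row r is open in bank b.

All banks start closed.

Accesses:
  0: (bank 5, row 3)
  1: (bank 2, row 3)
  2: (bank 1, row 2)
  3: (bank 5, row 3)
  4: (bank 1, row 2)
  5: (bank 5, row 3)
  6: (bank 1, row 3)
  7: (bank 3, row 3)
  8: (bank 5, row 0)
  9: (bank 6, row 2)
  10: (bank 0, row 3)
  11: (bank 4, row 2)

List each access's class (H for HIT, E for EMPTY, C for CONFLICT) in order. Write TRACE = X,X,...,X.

TRACE = E,E,E,H,H,H,C,E,C,E,E,E

0: bank 5 row 3 — prev None → EMPTY
1: bank 2 row 3 — prev None → EMPTY
2: bank 1 row 2 — prev None → EMPTY
3: bank 5 row 3 — prev 3 → HIT
4: bank 1 row 2 — prev 2 → HIT
5: bank 5 row 3 — prev 3 → HIT
6: bank 1 row 3 — prev 2 → CONFLICT
7: bank 3 row 3 — prev None → EMPTY
8: bank 5 row 0 — prev 3 → CONFLICT
9: bank 6 row 2 — prev None → EMPTY
10: bank 0 row 3 — prev None → EMPTY
11: bank 4 row 2 — prev None → EMPTY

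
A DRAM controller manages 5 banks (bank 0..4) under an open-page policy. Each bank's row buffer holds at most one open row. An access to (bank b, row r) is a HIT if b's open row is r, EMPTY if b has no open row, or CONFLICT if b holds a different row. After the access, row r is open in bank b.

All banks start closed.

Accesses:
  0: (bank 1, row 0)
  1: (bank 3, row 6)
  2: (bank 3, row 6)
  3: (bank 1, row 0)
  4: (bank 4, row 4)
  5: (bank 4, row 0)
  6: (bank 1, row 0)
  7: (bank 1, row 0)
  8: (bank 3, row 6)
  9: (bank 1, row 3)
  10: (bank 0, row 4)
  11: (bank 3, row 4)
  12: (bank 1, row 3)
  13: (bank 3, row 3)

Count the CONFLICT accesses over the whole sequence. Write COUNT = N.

COUNT = 4

#0 (1,0) E
#1 (3,6) E
#2 (3,6) H  (was 6)
#3 (1,0) H  (was 0)
#4 (4,4) E
#5 (4,0) C  (was 4)
#6 (1,0) H  (was 0)
#7 (1,0) H  (was 0)
#8 (3,6) H  (was 6)
#9 (1,3) C  (was 0)
#10 (0,4) E
#11 (3,4) C  (was 6)
#12 (1,3) H  (was 3)
#13 (3,3) C  (was 4)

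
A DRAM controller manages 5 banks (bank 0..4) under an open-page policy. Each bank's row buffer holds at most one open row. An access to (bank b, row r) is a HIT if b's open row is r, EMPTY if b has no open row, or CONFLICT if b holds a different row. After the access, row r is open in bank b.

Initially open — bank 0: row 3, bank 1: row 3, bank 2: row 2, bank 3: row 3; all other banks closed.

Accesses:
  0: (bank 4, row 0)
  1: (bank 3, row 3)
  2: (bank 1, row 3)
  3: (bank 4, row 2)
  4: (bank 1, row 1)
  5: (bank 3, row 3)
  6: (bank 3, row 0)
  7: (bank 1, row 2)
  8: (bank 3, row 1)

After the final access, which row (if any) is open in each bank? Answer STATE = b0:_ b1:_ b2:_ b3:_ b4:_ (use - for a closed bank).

step 0: bank4 None->0 [EMPTY]
step 1: bank3 3->3 [HIT]
step 2: bank1 3->3 [HIT]
step 3: bank4 0->2 [CONFLICT]
step 4: bank1 3->1 [CONFLICT]
step 5: bank3 3->3 [HIT]
step 6: bank3 3->0 [CONFLICT]
step 7: bank1 1->2 [CONFLICT]
step 8: bank3 0->1 [CONFLICT]

STATE = b0:3 b1:2 b2:2 b3:1 b4:2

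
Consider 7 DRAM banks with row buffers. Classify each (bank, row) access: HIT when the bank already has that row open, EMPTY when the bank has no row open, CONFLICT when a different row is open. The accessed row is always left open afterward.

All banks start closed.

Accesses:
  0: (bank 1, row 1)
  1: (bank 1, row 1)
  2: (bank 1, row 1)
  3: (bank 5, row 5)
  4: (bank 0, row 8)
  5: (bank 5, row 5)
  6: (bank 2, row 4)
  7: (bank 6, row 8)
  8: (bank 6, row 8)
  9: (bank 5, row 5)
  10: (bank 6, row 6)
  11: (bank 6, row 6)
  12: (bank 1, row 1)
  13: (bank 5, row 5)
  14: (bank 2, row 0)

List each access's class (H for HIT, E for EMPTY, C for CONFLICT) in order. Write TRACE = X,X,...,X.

TRACE = E,H,H,E,E,H,E,E,H,H,C,H,H,H,C

0: bank 1 row 1 — prev None → EMPTY
1: bank 1 row 1 — prev 1 → HIT
2: bank 1 row 1 — prev 1 → HIT
3: bank 5 row 5 — prev None → EMPTY
4: bank 0 row 8 — prev None → EMPTY
5: bank 5 row 5 — prev 5 → HIT
6: bank 2 row 4 — prev None → EMPTY
7: bank 6 row 8 — prev None → EMPTY
8: bank 6 row 8 — prev 8 → HIT
9: bank 5 row 5 — prev 5 → HIT
10: bank 6 row 6 — prev 8 → CONFLICT
11: bank 6 row 6 — prev 6 → HIT
12: bank 1 row 1 — prev 1 → HIT
13: bank 5 row 5 — prev 5 → HIT
14: bank 2 row 0 — prev 4 → CONFLICT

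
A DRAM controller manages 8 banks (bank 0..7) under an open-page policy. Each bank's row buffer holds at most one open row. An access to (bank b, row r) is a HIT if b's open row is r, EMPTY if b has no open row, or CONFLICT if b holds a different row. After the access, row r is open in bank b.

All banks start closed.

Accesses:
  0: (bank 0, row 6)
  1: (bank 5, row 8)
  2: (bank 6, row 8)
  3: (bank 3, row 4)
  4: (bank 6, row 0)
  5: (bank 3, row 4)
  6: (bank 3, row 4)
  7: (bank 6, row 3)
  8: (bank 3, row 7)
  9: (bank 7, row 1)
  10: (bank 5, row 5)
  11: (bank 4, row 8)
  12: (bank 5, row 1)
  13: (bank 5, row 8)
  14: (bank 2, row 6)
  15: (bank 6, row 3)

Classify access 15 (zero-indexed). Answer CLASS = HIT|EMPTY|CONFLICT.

CLASS = HIT

0: bank 0 row 6 — prev None → EMPTY
1: bank 5 row 8 — prev None → EMPTY
2: bank 6 row 8 — prev None → EMPTY
3: bank 3 row 4 — prev None → EMPTY
4: bank 6 row 0 — prev 8 → CONFLICT
5: bank 3 row 4 — prev 4 → HIT
6: bank 3 row 4 — prev 4 → HIT
7: bank 6 row 3 — prev 0 → CONFLICT
8: bank 3 row 7 — prev 4 → CONFLICT
9: bank 7 row 1 — prev None → EMPTY
10: bank 5 row 5 — prev 8 → CONFLICT
11: bank 4 row 8 — prev None → EMPTY
12: bank 5 row 1 — prev 5 → CONFLICT
13: bank 5 row 8 — prev 1 → CONFLICT
14: bank 2 row 6 — prev None → EMPTY
15: bank 6 row 3 — prev 3 → HIT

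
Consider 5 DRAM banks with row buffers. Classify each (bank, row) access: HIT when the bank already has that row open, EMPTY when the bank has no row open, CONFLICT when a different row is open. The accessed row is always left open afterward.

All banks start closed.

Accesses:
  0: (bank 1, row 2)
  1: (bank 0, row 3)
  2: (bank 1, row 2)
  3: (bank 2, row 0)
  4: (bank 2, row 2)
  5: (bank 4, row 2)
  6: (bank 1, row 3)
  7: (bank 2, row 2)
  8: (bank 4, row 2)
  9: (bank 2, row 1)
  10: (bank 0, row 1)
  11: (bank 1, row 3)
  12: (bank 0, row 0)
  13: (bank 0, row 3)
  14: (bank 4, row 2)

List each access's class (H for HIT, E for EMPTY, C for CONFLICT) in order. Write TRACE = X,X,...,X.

TRACE = E,E,H,E,C,E,C,H,H,C,C,H,C,C,H

step 0: bank1 None->2 [EMPTY]
step 1: bank0 None->3 [EMPTY]
step 2: bank1 2->2 [HIT]
step 3: bank2 None->0 [EMPTY]
step 4: bank2 0->2 [CONFLICT]
step 5: bank4 None->2 [EMPTY]
step 6: bank1 2->3 [CONFLICT]
step 7: bank2 2->2 [HIT]
step 8: bank4 2->2 [HIT]
step 9: bank2 2->1 [CONFLICT]
step 10: bank0 3->1 [CONFLICT]
step 11: bank1 3->3 [HIT]
step 12: bank0 1->0 [CONFLICT]
step 13: bank0 0->3 [CONFLICT]
step 14: bank4 2->2 [HIT]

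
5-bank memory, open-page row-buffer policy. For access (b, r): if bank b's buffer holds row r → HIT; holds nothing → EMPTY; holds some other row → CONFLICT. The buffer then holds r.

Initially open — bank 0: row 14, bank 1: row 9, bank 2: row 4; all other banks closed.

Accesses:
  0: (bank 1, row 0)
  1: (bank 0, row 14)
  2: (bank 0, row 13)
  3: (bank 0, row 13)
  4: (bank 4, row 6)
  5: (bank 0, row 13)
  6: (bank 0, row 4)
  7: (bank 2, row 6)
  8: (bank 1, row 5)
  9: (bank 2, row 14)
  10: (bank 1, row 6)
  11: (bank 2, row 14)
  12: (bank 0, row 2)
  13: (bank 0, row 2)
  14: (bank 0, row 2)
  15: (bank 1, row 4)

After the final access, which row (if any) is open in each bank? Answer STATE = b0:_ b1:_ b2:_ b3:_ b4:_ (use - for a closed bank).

STATE = b0:2 b1:4 b2:14 b3:- b4:6

step 0: bank1 9->0 [CONFLICT]
step 1: bank0 14->14 [HIT]
step 2: bank0 14->13 [CONFLICT]
step 3: bank0 13->13 [HIT]
step 4: bank4 None->6 [EMPTY]
step 5: bank0 13->13 [HIT]
step 6: bank0 13->4 [CONFLICT]
step 7: bank2 4->6 [CONFLICT]
step 8: bank1 0->5 [CONFLICT]
step 9: bank2 6->14 [CONFLICT]
step 10: bank1 5->6 [CONFLICT]
step 11: bank2 14->14 [HIT]
step 12: bank0 4->2 [CONFLICT]
step 13: bank0 2->2 [HIT]
step 14: bank0 2->2 [HIT]
step 15: bank1 6->4 [CONFLICT]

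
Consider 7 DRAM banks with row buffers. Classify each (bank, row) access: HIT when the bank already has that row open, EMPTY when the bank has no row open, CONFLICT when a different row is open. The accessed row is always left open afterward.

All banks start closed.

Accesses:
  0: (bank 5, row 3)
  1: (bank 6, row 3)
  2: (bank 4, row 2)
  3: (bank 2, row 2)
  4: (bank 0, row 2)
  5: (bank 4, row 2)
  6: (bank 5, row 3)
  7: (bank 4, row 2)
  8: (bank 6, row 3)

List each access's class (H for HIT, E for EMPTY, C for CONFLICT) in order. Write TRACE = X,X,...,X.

step 0: bank5 None->3 [EMPTY]
step 1: bank6 None->3 [EMPTY]
step 2: bank4 None->2 [EMPTY]
step 3: bank2 None->2 [EMPTY]
step 4: bank0 None->2 [EMPTY]
step 5: bank4 2->2 [HIT]
step 6: bank5 3->3 [HIT]
step 7: bank4 2->2 [HIT]
step 8: bank6 3->3 [HIT]

TRACE = E,E,E,E,E,H,H,H,H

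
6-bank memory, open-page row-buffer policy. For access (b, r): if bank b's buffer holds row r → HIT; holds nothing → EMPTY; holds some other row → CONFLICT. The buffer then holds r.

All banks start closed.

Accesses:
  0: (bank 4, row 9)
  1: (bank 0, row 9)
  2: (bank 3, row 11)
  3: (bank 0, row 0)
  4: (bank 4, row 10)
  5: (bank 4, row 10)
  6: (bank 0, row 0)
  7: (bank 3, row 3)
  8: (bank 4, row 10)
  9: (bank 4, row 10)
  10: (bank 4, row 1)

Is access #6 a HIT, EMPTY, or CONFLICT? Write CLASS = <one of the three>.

0: bank 4 row 9 — prev None → EMPTY
1: bank 0 row 9 — prev None → EMPTY
2: bank 3 row 11 — prev None → EMPTY
3: bank 0 row 0 — prev 9 → CONFLICT
4: bank 4 row 10 — prev 9 → CONFLICT
5: bank 4 row 10 — prev 10 → HIT
6: bank 0 row 0 — prev 0 → HIT
7: bank 3 row 3 — prev 11 → CONFLICT
8: bank 4 row 10 — prev 10 → HIT
9: bank 4 row 10 — prev 10 → HIT
10: bank 4 row 1 — prev 10 → CONFLICT

CLASS = HIT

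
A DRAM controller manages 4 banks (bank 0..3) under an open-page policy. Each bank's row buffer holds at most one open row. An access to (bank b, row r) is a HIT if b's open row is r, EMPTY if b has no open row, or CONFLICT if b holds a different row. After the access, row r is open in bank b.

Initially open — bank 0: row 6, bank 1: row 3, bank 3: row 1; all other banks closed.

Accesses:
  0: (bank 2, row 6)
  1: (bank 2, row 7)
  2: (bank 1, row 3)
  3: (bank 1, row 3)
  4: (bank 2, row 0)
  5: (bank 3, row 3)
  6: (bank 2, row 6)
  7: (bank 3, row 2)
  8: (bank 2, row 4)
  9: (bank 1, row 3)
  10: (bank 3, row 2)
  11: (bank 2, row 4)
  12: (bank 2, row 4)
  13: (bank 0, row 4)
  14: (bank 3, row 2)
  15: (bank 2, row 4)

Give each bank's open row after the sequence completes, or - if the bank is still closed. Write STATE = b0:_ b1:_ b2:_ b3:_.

STATE = b0:4 b1:3 b2:4 b3:2

step 0: bank2 None->6 [EMPTY]
step 1: bank2 6->7 [CONFLICT]
step 2: bank1 3->3 [HIT]
step 3: bank1 3->3 [HIT]
step 4: bank2 7->0 [CONFLICT]
step 5: bank3 1->3 [CONFLICT]
step 6: bank2 0->6 [CONFLICT]
step 7: bank3 3->2 [CONFLICT]
step 8: bank2 6->4 [CONFLICT]
step 9: bank1 3->3 [HIT]
step 10: bank3 2->2 [HIT]
step 11: bank2 4->4 [HIT]
step 12: bank2 4->4 [HIT]
step 13: bank0 6->4 [CONFLICT]
step 14: bank3 2->2 [HIT]
step 15: bank2 4->4 [HIT]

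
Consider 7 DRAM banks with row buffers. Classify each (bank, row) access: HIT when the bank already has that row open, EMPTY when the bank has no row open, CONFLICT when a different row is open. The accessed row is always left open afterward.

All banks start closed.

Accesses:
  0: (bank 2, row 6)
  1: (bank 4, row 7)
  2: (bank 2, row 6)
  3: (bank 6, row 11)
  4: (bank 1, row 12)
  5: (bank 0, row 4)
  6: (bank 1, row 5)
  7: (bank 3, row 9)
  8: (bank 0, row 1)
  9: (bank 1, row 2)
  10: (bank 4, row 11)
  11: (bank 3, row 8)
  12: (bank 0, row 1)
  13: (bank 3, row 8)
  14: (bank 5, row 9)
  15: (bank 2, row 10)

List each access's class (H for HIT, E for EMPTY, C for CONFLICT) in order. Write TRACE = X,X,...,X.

TRACE = E,E,H,E,E,E,C,E,C,C,C,C,H,H,E,C

#0 (2,6) E
#1 (4,7) E
#2 (2,6) H  (was 6)
#3 (6,11) E
#4 (1,12) E
#5 (0,4) E
#6 (1,5) C  (was 12)
#7 (3,9) E
#8 (0,1) C  (was 4)
#9 (1,2) C  (was 5)
#10 (4,11) C  (was 7)
#11 (3,8) C  (was 9)
#12 (0,1) H  (was 1)
#13 (3,8) H  (was 8)
#14 (5,9) E
#15 (2,10) C  (was 6)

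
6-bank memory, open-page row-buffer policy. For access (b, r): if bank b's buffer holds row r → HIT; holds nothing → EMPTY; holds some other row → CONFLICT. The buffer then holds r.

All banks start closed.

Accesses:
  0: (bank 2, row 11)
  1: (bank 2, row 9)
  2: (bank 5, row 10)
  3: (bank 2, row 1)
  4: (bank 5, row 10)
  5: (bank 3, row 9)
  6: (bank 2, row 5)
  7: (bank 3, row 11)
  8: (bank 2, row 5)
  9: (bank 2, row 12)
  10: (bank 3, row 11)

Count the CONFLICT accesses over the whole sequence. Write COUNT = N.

step 0: bank2 None->11 [EMPTY]
step 1: bank2 11->9 [CONFLICT]
step 2: bank5 None->10 [EMPTY]
step 3: bank2 9->1 [CONFLICT]
step 4: bank5 10->10 [HIT]
step 5: bank3 None->9 [EMPTY]
step 6: bank2 1->5 [CONFLICT]
step 7: bank3 9->11 [CONFLICT]
step 8: bank2 5->5 [HIT]
step 9: bank2 5->12 [CONFLICT]
step 10: bank3 11->11 [HIT]

COUNT = 5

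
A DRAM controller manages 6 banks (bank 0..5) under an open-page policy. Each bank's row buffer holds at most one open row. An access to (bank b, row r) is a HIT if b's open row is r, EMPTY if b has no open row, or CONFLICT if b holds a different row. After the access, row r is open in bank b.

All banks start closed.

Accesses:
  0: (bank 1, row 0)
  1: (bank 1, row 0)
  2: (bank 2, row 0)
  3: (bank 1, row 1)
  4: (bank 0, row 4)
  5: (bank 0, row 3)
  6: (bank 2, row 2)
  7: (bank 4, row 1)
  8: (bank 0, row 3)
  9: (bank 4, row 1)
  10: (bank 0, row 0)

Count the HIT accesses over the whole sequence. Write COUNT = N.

#0 (1,0) E
#1 (1,0) H  (was 0)
#2 (2,0) E
#3 (1,1) C  (was 0)
#4 (0,4) E
#5 (0,3) C  (was 4)
#6 (2,2) C  (was 0)
#7 (4,1) E
#8 (0,3) H  (was 3)
#9 (4,1) H  (was 1)
#10 (0,0) C  (was 3)

COUNT = 3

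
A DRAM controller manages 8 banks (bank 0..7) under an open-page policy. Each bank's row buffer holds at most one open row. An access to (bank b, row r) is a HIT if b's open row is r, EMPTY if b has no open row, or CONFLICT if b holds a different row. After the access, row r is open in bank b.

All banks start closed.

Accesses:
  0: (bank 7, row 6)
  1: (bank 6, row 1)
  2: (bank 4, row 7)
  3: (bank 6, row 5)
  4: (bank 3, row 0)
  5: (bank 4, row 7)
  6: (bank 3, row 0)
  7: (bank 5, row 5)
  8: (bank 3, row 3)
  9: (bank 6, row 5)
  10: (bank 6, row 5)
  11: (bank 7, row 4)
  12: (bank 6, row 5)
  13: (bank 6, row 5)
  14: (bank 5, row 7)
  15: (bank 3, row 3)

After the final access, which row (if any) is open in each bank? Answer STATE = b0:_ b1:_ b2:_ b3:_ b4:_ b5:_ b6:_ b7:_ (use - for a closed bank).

STATE = b0:- b1:- b2:- b3:3 b4:7 b5:7 b6:5 b7:4

0: bank 7 row 6 — prev None → EMPTY
1: bank 6 row 1 — prev None → EMPTY
2: bank 4 row 7 — prev None → EMPTY
3: bank 6 row 5 — prev 1 → CONFLICT
4: bank 3 row 0 — prev None → EMPTY
5: bank 4 row 7 — prev 7 → HIT
6: bank 3 row 0 — prev 0 → HIT
7: bank 5 row 5 — prev None → EMPTY
8: bank 3 row 3 — prev 0 → CONFLICT
9: bank 6 row 5 — prev 5 → HIT
10: bank 6 row 5 — prev 5 → HIT
11: bank 7 row 4 — prev 6 → CONFLICT
12: bank 6 row 5 — prev 5 → HIT
13: bank 6 row 5 — prev 5 → HIT
14: bank 5 row 7 — prev 5 → CONFLICT
15: bank 3 row 3 — prev 3 → HIT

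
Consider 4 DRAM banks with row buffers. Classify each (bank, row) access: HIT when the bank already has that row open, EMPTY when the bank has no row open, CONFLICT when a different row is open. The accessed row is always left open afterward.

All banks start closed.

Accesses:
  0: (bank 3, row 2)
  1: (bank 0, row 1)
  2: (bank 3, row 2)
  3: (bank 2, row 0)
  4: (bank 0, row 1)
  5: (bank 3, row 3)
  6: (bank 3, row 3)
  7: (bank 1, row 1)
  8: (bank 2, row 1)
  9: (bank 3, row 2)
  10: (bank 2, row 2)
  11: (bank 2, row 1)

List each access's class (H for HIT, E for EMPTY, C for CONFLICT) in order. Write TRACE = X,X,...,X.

  [0] b3 r2: no row ⇒ E
  [1] b0 r1: no row ⇒ E
  [2] b3 r2: had r2 ⇒ H
  [3] b2 r0: no row ⇒ E
  [4] b0 r1: had r1 ⇒ H
  [5] b3 r3: had r2 ⇒ C
  [6] b3 r3: had r3 ⇒ H
  [7] b1 r1: no row ⇒ E
  [8] b2 r1: had r0 ⇒ C
  [9] b3 r2: had r3 ⇒ C
  [10] b2 r2: had r1 ⇒ C
  [11] b2 r1: had r2 ⇒ C

TRACE = E,E,H,E,H,C,H,E,C,C,C,C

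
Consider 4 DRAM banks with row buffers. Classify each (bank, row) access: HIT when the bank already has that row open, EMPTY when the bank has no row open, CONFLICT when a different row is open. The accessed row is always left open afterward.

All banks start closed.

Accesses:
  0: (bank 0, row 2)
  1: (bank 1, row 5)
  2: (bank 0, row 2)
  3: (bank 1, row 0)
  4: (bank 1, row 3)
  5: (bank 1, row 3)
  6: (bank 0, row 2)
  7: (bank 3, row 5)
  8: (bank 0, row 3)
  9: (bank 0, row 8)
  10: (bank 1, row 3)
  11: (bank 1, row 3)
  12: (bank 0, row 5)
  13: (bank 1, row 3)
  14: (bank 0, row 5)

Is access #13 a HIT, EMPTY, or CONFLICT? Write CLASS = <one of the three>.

CLASS = HIT

step 0: bank0 None->2 [EMPTY]
step 1: bank1 None->5 [EMPTY]
step 2: bank0 2->2 [HIT]
step 3: bank1 5->0 [CONFLICT]
step 4: bank1 0->3 [CONFLICT]
step 5: bank1 3->3 [HIT]
step 6: bank0 2->2 [HIT]
step 7: bank3 None->5 [EMPTY]
step 8: bank0 2->3 [CONFLICT]
step 9: bank0 3->8 [CONFLICT]
step 10: bank1 3->3 [HIT]
step 11: bank1 3->3 [HIT]
step 12: bank0 8->5 [CONFLICT]
step 13: bank1 3->3 [HIT]
step 14: bank0 5->5 [HIT]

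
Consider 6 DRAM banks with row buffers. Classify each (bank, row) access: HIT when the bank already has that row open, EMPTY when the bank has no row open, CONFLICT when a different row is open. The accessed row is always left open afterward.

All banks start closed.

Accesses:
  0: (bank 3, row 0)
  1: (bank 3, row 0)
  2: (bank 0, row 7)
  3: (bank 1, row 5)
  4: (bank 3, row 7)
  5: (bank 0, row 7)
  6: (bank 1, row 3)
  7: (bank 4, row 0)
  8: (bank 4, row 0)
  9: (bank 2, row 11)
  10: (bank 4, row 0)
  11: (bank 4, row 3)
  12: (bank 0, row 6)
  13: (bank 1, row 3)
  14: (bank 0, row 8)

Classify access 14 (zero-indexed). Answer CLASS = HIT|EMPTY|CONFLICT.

0: bank 3 row 0 — prev None → EMPTY
1: bank 3 row 0 — prev 0 → HIT
2: bank 0 row 7 — prev None → EMPTY
3: bank 1 row 5 — prev None → EMPTY
4: bank 3 row 7 — prev 0 → CONFLICT
5: bank 0 row 7 — prev 7 → HIT
6: bank 1 row 3 — prev 5 → CONFLICT
7: bank 4 row 0 — prev None → EMPTY
8: bank 4 row 0 — prev 0 → HIT
9: bank 2 row 11 — prev None → EMPTY
10: bank 4 row 0 — prev 0 → HIT
11: bank 4 row 3 — prev 0 → CONFLICT
12: bank 0 row 6 — prev 7 → CONFLICT
13: bank 1 row 3 — prev 3 → HIT
14: bank 0 row 8 — prev 6 → CONFLICT

CLASS = CONFLICT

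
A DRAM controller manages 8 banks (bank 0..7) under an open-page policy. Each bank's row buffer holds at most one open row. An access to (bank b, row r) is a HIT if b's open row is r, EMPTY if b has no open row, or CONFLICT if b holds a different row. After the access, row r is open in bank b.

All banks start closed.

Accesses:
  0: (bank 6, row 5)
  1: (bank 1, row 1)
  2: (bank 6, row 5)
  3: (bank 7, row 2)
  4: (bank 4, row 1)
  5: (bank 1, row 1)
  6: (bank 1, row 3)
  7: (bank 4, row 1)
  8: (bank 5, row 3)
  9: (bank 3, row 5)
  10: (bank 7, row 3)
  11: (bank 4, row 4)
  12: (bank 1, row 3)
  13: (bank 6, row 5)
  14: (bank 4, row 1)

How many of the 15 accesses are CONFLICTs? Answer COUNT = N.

#0 (6,5) E
#1 (1,1) E
#2 (6,5) H  (was 5)
#3 (7,2) E
#4 (4,1) E
#5 (1,1) H  (was 1)
#6 (1,3) C  (was 1)
#7 (4,1) H  (was 1)
#8 (5,3) E
#9 (3,5) E
#10 (7,3) C  (was 2)
#11 (4,4) C  (was 1)
#12 (1,3) H  (was 3)
#13 (6,5) H  (was 5)
#14 (4,1) C  (was 4)

COUNT = 4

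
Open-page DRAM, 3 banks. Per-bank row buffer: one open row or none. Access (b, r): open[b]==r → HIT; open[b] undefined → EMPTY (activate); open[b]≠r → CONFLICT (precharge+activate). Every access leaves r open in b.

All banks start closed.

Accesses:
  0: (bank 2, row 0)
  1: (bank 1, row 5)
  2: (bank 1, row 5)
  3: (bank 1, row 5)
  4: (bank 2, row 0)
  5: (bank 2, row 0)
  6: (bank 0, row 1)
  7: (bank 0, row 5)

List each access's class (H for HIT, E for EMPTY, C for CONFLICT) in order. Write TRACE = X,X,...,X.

step 0: bank2 None->0 [EMPTY]
step 1: bank1 None->5 [EMPTY]
step 2: bank1 5->5 [HIT]
step 3: bank1 5->5 [HIT]
step 4: bank2 0->0 [HIT]
step 5: bank2 0->0 [HIT]
step 6: bank0 None->1 [EMPTY]
step 7: bank0 1->5 [CONFLICT]

TRACE = E,E,H,H,H,H,E,C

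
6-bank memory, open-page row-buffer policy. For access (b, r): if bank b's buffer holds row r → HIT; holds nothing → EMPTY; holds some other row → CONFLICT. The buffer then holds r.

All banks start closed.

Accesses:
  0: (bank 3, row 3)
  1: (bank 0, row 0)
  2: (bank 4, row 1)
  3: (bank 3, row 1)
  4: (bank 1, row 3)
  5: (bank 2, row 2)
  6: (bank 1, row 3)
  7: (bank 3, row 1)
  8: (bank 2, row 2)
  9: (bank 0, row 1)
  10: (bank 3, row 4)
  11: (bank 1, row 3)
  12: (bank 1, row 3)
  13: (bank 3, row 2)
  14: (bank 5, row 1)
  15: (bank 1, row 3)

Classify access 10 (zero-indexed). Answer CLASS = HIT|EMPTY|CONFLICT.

CLASS = CONFLICT

step 0: bank3 None->3 [EMPTY]
step 1: bank0 None->0 [EMPTY]
step 2: bank4 None->1 [EMPTY]
step 3: bank3 3->1 [CONFLICT]
step 4: bank1 None->3 [EMPTY]
step 5: bank2 None->2 [EMPTY]
step 6: bank1 3->3 [HIT]
step 7: bank3 1->1 [HIT]
step 8: bank2 2->2 [HIT]
step 9: bank0 0->1 [CONFLICT]
step 10: bank3 1->4 [CONFLICT]
step 11: bank1 3->3 [HIT]
step 12: bank1 3->3 [HIT]
step 13: bank3 4->2 [CONFLICT]
step 14: bank5 None->1 [EMPTY]
step 15: bank1 3->3 [HIT]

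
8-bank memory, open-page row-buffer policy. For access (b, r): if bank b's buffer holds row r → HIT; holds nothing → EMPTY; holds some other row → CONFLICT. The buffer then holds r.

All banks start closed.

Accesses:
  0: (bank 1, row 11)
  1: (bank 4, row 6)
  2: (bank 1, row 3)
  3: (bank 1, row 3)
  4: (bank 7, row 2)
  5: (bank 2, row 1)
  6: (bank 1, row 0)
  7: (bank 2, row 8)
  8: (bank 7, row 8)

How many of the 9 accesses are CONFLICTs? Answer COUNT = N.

COUNT = 4

step 0: bank1 None->11 [EMPTY]
step 1: bank4 None->6 [EMPTY]
step 2: bank1 11->3 [CONFLICT]
step 3: bank1 3->3 [HIT]
step 4: bank7 None->2 [EMPTY]
step 5: bank2 None->1 [EMPTY]
step 6: bank1 3->0 [CONFLICT]
step 7: bank2 1->8 [CONFLICT]
step 8: bank7 2->8 [CONFLICT]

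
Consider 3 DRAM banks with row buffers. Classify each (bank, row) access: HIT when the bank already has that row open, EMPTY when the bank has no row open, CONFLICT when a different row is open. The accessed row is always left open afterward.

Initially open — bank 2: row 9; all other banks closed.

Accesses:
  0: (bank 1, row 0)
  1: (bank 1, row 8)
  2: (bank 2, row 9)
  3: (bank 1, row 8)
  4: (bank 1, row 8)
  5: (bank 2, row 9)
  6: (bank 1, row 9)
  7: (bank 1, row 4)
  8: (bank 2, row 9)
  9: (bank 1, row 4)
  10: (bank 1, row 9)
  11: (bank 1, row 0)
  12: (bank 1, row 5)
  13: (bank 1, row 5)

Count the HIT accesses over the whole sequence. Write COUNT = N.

0: bank 1 row 0 — prev None → EMPTY
1: bank 1 row 8 — prev 0 → CONFLICT
2: bank 2 row 9 — prev 9 → HIT
3: bank 1 row 8 — prev 8 → HIT
4: bank 1 row 8 — prev 8 → HIT
5: bank 2 row 9 — prev 9 → HIT
6: bank 1 row 9 — prev 8 → CONFLICT
7: bank 1 row 4 — prev 9 → CONFLICT
8: bank 2 row 9 — prev 9 → HIT
9: bank 1 row 4 — prev 4 → HIT
10: bank 1 row 9 — prev 4 → CONFLICT
11: bank 1 row 0 — prev 9 → CONFLICT
12: bank 1 row 5 — prev 0 → CONFLICT
13: bank 1 row 5 — prev 5 → HIT

COUNT = 7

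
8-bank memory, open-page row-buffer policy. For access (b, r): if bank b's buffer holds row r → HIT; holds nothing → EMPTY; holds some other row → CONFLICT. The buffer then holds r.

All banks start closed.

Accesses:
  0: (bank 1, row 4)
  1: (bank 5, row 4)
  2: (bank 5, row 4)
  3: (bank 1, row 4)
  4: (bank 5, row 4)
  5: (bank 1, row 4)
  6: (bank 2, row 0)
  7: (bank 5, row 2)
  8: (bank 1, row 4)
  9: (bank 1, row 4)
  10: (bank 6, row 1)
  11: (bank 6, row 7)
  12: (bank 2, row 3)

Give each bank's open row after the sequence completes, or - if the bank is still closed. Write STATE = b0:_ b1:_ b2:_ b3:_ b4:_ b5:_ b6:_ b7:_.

STATE = b0:- b1:4 b2:3 b3:- b4:- b5:2 b6:7 b7:-

0: bank 1 row 4 — prev None → EMPTY
1: bank 5 row 4 — prev None → EMPTY
2: bank 5 row 4 — prev 4 → HIT
3: bank 1 row 4 — prev 4 → HIT
4: bank 5 row 4 — prev 4 → HIT
5: bank 1 row 4 — prev 4 → HIT
6: bank 2 row 0 — prev None → EMPTY
7: bank 5 row 2 — prev 4 → CONFLICT
8: bank 1 row 4 — prev 4 → HIT
9: bank 1 row 4 — prev 4 → HIT
10: bank 6 row 1 — prev None → EMPTY
11: bank 6 row 7 — prev 1 → CONFLICT
12: bank 2 row 3 — prev 0 → CONFLICT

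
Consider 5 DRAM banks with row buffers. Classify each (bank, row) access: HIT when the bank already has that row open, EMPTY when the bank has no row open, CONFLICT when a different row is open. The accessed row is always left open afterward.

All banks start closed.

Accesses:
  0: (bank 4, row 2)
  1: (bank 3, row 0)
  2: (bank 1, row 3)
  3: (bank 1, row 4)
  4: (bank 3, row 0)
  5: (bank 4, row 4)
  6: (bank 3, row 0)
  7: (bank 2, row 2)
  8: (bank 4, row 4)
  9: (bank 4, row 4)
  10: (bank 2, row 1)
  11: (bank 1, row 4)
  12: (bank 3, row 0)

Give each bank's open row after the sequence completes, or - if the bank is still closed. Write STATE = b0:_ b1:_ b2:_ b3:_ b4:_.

STATE = b0:- b1:4 b2:1 b3:0 b4:4

step 0: bank4 None->2 [EMPTY]
step 1: bank3 None->0 [EMPTY]
step 2: bank1 None->3 [EMPTY]
step 3: bank1 3->4 [CONFLICT]
step 4: bank3 0->0 [HIT]
step 5: bank4 2->4 [CONFLICT]
step 6: bank3 0->0 [HIT]
step 7: bank2 None->2 [EMPTY]
step 8: bank4 4->4 [HIT]
step 9: bank4 4->4 [HIT]
step 10: bank2 2->1 [CONFLICT]
step 11: bank1 4->4 [HIT]
step 12: bank3 0->0 [HIT]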